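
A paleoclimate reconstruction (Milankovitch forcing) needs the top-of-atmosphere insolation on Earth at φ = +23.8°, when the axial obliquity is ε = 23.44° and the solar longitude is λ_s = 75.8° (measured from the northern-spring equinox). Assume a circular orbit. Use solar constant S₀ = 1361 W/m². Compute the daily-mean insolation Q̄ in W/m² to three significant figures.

Solar declination: sin δ = sin ε · sin λ_s = sin 23.44° × sin 75.8° = 0.38563, so δ = +22.683°.
cos H₀ = −tan(+23.8°) tan(+22.683°) = -0.1843, H₀ = 1.7562 rad.
Bracket: H₀ sin φ sin δ + cos φ cos δ sin H₀ = 1.7562×0.40355×0.38563 + 0.91496×0.92265×0.98286 = 0.273302 + 0.829718 = 1.103020.
Q̄ = (S₀/π) × [bracket] = (1361/π) × 1.103020 = 477.9 W/m².

Q̄ ≈ 478 W/m²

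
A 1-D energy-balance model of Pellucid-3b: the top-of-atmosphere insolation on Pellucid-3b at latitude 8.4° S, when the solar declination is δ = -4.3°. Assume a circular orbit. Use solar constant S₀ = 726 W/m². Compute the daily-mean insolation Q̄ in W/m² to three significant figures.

cos H₀ = −tan(-8.4°) tan(-4.300°) = -0.0111, H₀ = 1.5819 rad.
Bracket: H₀ sin φ sin δ + cos φ cos δ sin H₀ = 1.5819×-0.14608×-0.07498 + 0.98927×0.99719×0.99994 = 0.017327 + 0.986431 = 1.003758.
Q̄ = (S₀/π) × [bracket] = (726/π) × 1.003758 = 232.0 W/m².

Q̄ ≈ 232 W/m²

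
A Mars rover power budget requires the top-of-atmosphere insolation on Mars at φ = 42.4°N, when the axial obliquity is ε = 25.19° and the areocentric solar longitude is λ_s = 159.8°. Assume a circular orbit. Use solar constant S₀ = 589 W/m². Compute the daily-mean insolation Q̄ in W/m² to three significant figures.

sin δ = sin 25.19° × sin 159.8° = 0.14697, so δ = +8.451°.
cos H₀ = −tan(+42.4°) tan(+8.451°) = -0.1357, H₀ = 1.7069 rad.
Bracket: H₀ sin φ sin δ + cos φ cos δ sin H₀ = 1.7069×0.67430×0.14697 + 0.73846×0.98914×0.99075 = 0.169157 + 0.723684 = 0.892841.
Q̄ = (S₀/π) × [bracket] = (589/π) × 0.892841 = 167.4 W/m².

Q̄ ≈ 167 W/m²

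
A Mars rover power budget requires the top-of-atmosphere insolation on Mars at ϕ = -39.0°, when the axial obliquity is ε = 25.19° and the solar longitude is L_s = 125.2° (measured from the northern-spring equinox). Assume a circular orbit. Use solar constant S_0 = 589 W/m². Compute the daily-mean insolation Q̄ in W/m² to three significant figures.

Q̄ ≈ 78.4 W/m²

Solar declination: sin δ = sin ε · sin L_s = sin 25.19° × sin 125.2° = 0.34779, so δ = +20.352°.
cos h₀ = −tan(-39.0°) tan(+20.352°) = 0.3004, h₀ = 1.2657 rad.
Bracket: h₀ sin ϕ sin δ + cos ϕ cos δ sin h₀ = 1.2657×-0.62932×0.34779 + 0.77715×0.93757×0.95382 = -0.277025 + 0.694984 = 0.417959.
Q̄ = (S_0/π) × [bracket] = (589/π) × 0.417959 = 78.36 W/m².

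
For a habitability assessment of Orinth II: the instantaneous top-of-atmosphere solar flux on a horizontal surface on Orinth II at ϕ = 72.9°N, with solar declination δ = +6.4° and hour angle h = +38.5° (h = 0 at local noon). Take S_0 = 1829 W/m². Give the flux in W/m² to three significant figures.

613 W/m²

cos θ_z = sin ϕ sin δ + cos ϕ cos δ cos h = 0.106541 + 0.228684 = 0.335225.
Flux = S_0 · cos θ_z = 1829 × 0.335225 = 613.1 W/m².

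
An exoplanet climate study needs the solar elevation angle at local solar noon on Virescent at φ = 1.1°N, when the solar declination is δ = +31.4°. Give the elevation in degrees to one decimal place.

At local noon the hour angle is zero, so the zenith angle equals |φ − δ| = |+1.1° − (+31.400°)| = 30.300°.
Elevation = 90° − 30.300° = 59.7°.

59.7°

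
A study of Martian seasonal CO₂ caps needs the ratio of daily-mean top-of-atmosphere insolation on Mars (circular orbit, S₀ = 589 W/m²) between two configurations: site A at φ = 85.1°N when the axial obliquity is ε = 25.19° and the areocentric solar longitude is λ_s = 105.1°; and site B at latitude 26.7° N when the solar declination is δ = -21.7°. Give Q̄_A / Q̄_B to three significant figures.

Q̄_A / Q̄_B ≈ 2.20

— Configuration A (φ=+85.1°):
sin δ = sin 25.19° × sin 105.1° = 0.41093, so δ = +24.263°.
cos H₀ = −tan(+85.1°) tan(+24.263°) = -5.2577 ≤ −1 ⇒ polar day, H₀ = π.
Bracket: H₀ sin φ sin δ + cos φ cos δ sin H₀ = 3.1416×0.99635×0.41093 + 0.08542×0.91167×0.00000 = 1.286266 + 0.000000 = 1.286266.
Q̄ = (S₀/π) × [bracket] = (589/π) × 1.286266 = 241.15 W/m².
— Configuration B (φ=+26.7°):
cos H₀ = −tan(+26.7°) tan(-21.700°) = 0.2001, H₀ = 1.3693 rad.
Bracket: H₀ sin φ sin δ + cos φ cos δ sin H₀ = 1.3693×0.44932×-0.36975 + 0.89337×0.92913×0.97977 = -0.227490 + 0.813265 = 0.585775.
Q̄ = (S₀/π) × [bracket] = (589/π) × 0.585775 = 109.82 W/m².
Ratio Q̄_A / Q̄_B = 241.15 / 109.82 = 2.196.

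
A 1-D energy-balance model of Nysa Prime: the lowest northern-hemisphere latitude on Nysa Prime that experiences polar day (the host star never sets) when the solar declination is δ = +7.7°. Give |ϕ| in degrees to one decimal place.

Polar day requires cos h₀ = −tan ϕ tan δ ≤ −1, i.e. tan ϕ tan δ ≥ 1.
The boundary is |tan ϕ| · |tan δ| = 1, so |ϕ| = 90° − |δ| = 90° − 7.7° = 82.3° in the northern hemisphere.

|ϕ| = 82.3°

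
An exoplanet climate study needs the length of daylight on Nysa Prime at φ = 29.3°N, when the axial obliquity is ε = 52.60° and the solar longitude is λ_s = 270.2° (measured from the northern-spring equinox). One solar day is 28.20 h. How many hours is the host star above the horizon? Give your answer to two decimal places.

6.70 h

Solar declination: sin δ = sin ε · sin λ_s = sin 52.60° × sin 270.2° = -0.79441, so δ = -52.600°.
cos H₀ = −tan φ · tan δ = −tan(+29.3°) × tan(-52.600°) = 0.7340, so H₀ = 0.7466 rad = 42.78°.
Daylight = 2H₀/(2π) × 28.20 h = (0.7466/π) × 28.20 = 6.70 h.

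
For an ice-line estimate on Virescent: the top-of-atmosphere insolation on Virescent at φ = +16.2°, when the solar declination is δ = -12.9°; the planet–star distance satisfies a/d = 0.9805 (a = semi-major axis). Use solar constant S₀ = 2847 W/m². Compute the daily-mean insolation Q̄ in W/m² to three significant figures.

Q̄ ≈ 732 W/m²

cos H₀ = −tan(+16.2°) tan(-12.900°) = 0.0665, H₀ = 1.5042 rad.
Bracket: H₀ sin φ sin δ + cos φ cos δ sin H₀ = 1.5042×0.27899×-0.22325 + 0.96029×0.97476×0.99778 = -0.093688 + 0.933974 = 0.840286.
Inverse-square distance factor (a/d)² = 0.9805² = 0.961380.
Q̄ = (S₀/π) × 0.961380 × [bracket] = (2847/π) × 0.961380 × 0.840286 = 732.1 W/m².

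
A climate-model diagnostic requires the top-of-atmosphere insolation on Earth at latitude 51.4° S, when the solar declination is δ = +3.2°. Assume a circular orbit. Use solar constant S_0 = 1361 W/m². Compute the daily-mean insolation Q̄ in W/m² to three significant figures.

cos h₀ = −tan(-51.4°) tan(+3.200°) = 0.0700, h₀ = 1.5007 rad.
Bracket: h₀ sin ϕ sin δ + cos ϕ cos δ sin h₀ = 1.5007×-0.78152×0.05582 + 0.62388×0.99844×0.99754 = -0.065467 + 0.621374 = 0.555907.
Q̄ = (S_0/π) × [bracket] = (1361/π) × 0.555907 = 240.8 W/m².

Q̄ ≈ 241 W/m²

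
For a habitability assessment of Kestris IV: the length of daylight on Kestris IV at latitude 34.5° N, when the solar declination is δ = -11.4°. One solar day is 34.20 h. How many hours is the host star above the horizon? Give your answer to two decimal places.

15.59 h

cos H₀ = −tan φ · tan δ = −tan(+34.5°) × tan(-11.400°) = 0.1386, so H₀ = 1.4318 rad = 82.03°.
Daylight = 2H₀/(2π) × 34.20 h = (1.4318/π) × 34.20 = 15.59 h.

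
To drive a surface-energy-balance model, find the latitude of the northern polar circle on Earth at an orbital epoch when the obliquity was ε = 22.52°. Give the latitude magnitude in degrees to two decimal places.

The polar circle is the lowest latitude that experiences at least one full rotation of continuous daylight at the northern-summer solstice; it lies at |ϕ| = 90° − ε = 90° − 22.52° = 67.48°.

67.48°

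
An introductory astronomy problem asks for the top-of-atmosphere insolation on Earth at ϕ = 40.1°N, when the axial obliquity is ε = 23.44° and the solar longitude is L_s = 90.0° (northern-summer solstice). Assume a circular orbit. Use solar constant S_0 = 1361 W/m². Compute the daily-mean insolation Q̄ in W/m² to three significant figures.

Solar declination: sin δ = sin ε · sin L_s = sin 23.44° × sin 90.0° = 0.39779, so δ = +23.440°.
cos h₀ = −tan(+40.1°) tan(+23.440°) = -0.3651, h₀ = 1.9445 rad.
Bracket: h₀ sin ϕ sin δ + cos ϕ cos δ sin h₀ = 1.9445×0.64412×0.39779 + 0.76492×0.91748×0.93097 = 0.498229 + 0.653354 = 1.151583.
Q̄ = (S_0/π) × [bracket] = (1361/π) × 1.151583 = 498.9 W/m².

Q̄ ≈ 499 W/m²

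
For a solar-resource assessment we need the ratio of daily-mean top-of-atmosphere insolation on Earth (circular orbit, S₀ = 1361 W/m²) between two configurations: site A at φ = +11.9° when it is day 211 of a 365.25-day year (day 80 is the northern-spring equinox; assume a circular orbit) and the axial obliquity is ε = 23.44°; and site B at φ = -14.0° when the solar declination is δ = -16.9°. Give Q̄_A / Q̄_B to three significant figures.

— Configuration A (φ=+11.9°):
Solar longitude: λ_s = 360° × (211 − 80)/365.25 = 129.117°.
sin δ = sin 23.44° × sin 129.117° = 0.30863, so δ = +17.977°.
cos H₀ = −tan(+11.9°) tan(+17.977°) = -0.0684, H₀ = 1.6392 rad.
Bracket: H₀ sin φ sin δ + cos φ cos δ sin H₀ = 1.6392×0.20620×0.30863 + 0.97851×0.95118×0.99766 = 0.104318 + 0.928561 = 1.032879.
Q̄ = (S₀/π) × [bracket] = (1361/π) × 1.032879 = 447.46 W/m².
— Configuration B (φ=-14.0°):
cos H₀ = −tan(-14.0°) tan(-16.900°) = -0.0758, H₀ = 1.6466 rad.
Bracket: H₀ sin φ sin δ + cos φ cos δ sin H₀ = 1.6466×-0.24192×-0.29070 + 0.97030×0.95681×0.99713 = 0.115799 + 0.925728 = 1.041527.
Q̄ = (S₀/π) × [bracket] = (1361/π) × 1.041527 = 451.21 W/m².
Ratio Q̄_A / Q̄_B = 447.46 / 451.21 = 0.9917.

Q̄_A / Q̄_B ≈ 0.992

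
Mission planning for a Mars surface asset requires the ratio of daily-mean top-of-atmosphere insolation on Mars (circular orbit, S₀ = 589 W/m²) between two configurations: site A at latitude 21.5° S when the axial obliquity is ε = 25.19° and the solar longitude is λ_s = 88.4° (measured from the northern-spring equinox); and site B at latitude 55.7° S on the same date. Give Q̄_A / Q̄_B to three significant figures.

— Configuration A (φ=-21.5°):
Solar declination: sin δ = sin ε · sin λ_s = sin 25.19° × sin 88.4° = 0.42546, so δ = +25.179°.
cos H₀ = −tan(-21.5°) tan(+25.179°) = 0.1852, H₀ = 1.3845 rad.
Bracket: H₀ sin φ sin δ + cos φ cos δ sin H₀ = 1.3845×-0.36650×0.42546 + 0.93042×0.90498×0.98270 = -0.215887 + 0.827445 = 0.611558.
Q̄ = (S₀/π) × [bracket] = (589/π) × 0.611558 = 114.66 W/m².
— Configuration B (φ=-55.7°):
cos H₀ = −tan(-55.7°) tan(+25.179°) = 0.6892, H₀ = 0.8104 rad.
Bracket: H₀ sin φ sin δ + cos φ cos δ sin H₀ = 0.8104×-0.82610×0.42546 + 0.56353×0.90498×0.72459 = -0.284833 + 0.369529 = 0.084696.
Q̄ = (S₀/π) × [bracket] = (589/π) × 0.084696 = 15.879 W/m².
Ratio Q̄_A / Q̄_B = 114.66 / 15.879 = 7.221.

Q̄_A / Q̄_B ≈ 7.22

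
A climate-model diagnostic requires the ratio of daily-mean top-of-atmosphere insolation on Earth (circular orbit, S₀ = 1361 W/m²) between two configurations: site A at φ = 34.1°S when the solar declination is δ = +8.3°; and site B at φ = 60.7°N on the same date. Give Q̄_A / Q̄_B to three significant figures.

— Configuration A (φ=-34.1°):
cos H₀ = −tan(-34.1°) tan(+8.300°) = 0.0988, H₀ = 1.4719 rad.
Bracket: H₀ sin φ sin δ + cos φ cos δ sin H₀ = 1.4719×-0.56064×0.14436 + 0.82806×0.98953×0.99511 = -0.119127 + 0.815383 = 0.696256.
Q̄ = (S₀/π) × [bracket] = (1361/π) × 0.696256 = 301.63 W/m².
— Configuration B (φ=+60.7°):
cos H₀ = −tan(+60.7°) tan(+8.300°) = -0.2600, H₀ = 1.8338 rad.
Bracket: H₀ sin φ sin δ + cos φ cos δ sin H₀ = 1.8338×0.87207×0.14436 + 0.48938×0.98953×0.96562 = 0.230861 + 0.467607 = 0.698468.
Q̄ = (S₀/π) × [bracket] = (1361/π) × 0.698468 = 302.59 W/m².
Ratio Q̄_A / Q̄_B = 301.63 / 302.59 = 0.9968.

Q̄_A / Q̄_B ≈ 0.997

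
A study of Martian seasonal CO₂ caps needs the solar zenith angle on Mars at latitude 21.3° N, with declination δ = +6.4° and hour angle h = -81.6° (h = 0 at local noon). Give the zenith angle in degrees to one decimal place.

cos θ_z = sin φ sin δ + cos φ cos δ cos h = 0.040491 + 0.135256 = 0.175747.
θ_z = arccos(0.175747) = 79.9°.

θ_z = 79.9°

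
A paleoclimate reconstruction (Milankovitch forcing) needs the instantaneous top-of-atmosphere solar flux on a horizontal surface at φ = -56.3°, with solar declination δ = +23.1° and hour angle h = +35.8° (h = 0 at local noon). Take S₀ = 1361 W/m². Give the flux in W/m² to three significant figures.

119 W/m²

cos θ_z = sin φ sin δ + cos φ cos δ cos h = -0.326406 + 0.413933 = 0.087527.
Flux = S₀ · cos θ_z = 1361 × 0.087527 = 119.1 W/m².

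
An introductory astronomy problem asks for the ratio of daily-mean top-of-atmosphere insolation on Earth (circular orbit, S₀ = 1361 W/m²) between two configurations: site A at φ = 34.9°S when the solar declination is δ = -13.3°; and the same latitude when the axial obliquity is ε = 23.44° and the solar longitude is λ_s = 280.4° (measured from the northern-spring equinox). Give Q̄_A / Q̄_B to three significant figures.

— Configuration A (φ=-34.9°):
cos H₀ = −tan(-34.9°) tan(-13.300°) = -0.1649, H₀ = 1.7365 rad.
Bracket: H₀ sin φ sin δ + cos φ cos δ sin H₀ = 1.7365×-0.57215×-0.23005 + 0.82015×0.97318×0.98631 = 0.228564 + 0.787227 = 1.015791.
Q̄ = (S₀/π) × [bracket] = (1361/π) × 1.015791 = 440.06 W/m².
— Configuration B (φ=-34.9°):
Solar declination: sin δ = sin ε · sin λ_s = sin 23.44° × sin 280.4° = -0.39125, so δ = -23.033°.
cos H₀ = −tan(-34.9°) tan(-23.033°) = -0.2966, H₀ = 1.8719 rad.
Bracket: H₀ sin φ sin δ + cos φ cos δ sin H₀ = 1.8719×-0.57215×-0.39125 + 0.82015×0.92028×0.95501 = 0.419032 + 0.720811 = 1.139843.
Q̄ = (S₀/π) × [bracket] = (1361/π) × 1.139843 = 493.80 W/m².
Ratio Q̄_A / Q̄_B = 440.06 / 493.80 = 0.8912.

Q̄_A / Q̄_B ≈ 0.891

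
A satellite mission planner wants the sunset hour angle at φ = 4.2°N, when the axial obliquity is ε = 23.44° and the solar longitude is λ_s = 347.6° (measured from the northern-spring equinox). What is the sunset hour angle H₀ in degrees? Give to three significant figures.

Solar declination: sin δ = sin ε · sin λ_s = sin 23.44° × sin 347.6° = -0.08542, so δ = -4.900°.
cos H₀ = −tan φ · tan δ = −tan(+4.2°) × tan(-4.900°) = 0.0063, so H₀ = 1.5645 rad = 89.64°.

H₀ = 89.6°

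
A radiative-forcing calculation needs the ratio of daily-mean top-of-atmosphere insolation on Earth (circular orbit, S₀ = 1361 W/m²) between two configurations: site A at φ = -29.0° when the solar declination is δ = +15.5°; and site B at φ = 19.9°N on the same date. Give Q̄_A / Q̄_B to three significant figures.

Q̄_A / Q̄_B ≈ 0.616

— Configuration A (φ=-29.0°):
cos H₀ = −tan(-29.0°) tan(+15.500°) = 0.1537, H₀ = 1.4165 rad.
Bracket: H₀ sin φ sin δ + cos φ cos δ sin H₀ = 1.4165×-0.48481×0.26724 + 0.87462×0.96363×0.98811 = -0.183523 + 0.832789 = 0.649266.
Q̄ = (S₀/π) × [bracket] = (1361/π) × 0.649266 = 281.27 W/m².
— Configuration B (φ=+19.9°):
cos H₀ = −tan(+19.9°) tan(+15.500°) = -0.1004, H₀ = 1.6714 rad.
Bracket: H₀ sin φ sin δ + cos φ cos δ sin H₀ = 1.6714×0.34038×0.26724 + 0.94029×0.96363×0.99495 = 0.152036 + 0.901516 = 1.053552.
Q̄ = (S₀/π) × [bracket] = (1361/π) × 1.053552 = 456.42 W/m².
Ratio Q̄_A / Q̄_B = 281.27 / 456.42 = 0.6163.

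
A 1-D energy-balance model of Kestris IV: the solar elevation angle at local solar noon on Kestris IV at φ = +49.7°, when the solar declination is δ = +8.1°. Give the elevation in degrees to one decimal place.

At local noon the hour angle is zero, so the zenith angle equals |φ − δ| = |+49.7° − (+8.100°)| = 41.600°.
Elevation = 90° − 41.600° = 48.4°.

48.4°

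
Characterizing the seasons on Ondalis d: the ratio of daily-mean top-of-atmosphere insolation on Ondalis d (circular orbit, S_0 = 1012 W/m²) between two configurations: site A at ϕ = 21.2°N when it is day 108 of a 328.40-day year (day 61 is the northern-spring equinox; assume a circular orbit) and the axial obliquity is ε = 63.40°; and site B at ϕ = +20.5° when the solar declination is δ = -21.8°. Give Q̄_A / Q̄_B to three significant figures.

Q̄_A / Q̄_B ≈ 1.65

— Configuration A (ϕ=+21.2°):
Solar longitude: L_s = 360° × (108 − 61)/328.40 = 51.523°.
sin δ = sin 63.40° × sin 51.523° = 0.69999, so δ = +44.426°.
cos h₀ = −tan(+21.2°) tan(+44.426°) = -0.3802, h₀ = 1.9608 rad.
Bracket: h₀ sin ϕ sin δ + cos ϕ cos δ sin h₀ = 1.9608×0.36162×0.69999 + 0.93232×0.71415×0.92491 = 0.496338 + 0.615820 = 1.112158.
Q̄ = (S_0/π) × [bracket] = (1012/π) × 1.112158 = 358.26 W/m².
— Configuration B (ϕ=+20.5°):
cos h₀ = −tan(+20.5°) tan(-21.800°) = 0.1495, h₀ = 1.4207 rad.
Bracket: h₀ sin ϕ sin δ + cos ϕ cos δ sin h₀ = 1.4207×0.35021×-0.37137 + 0.93667×0.92849×0.98876 = -0.184773 + 0.859913 = 0.675140.
Q̄ = (S_0/π) × [bracket] = (1012/π) × 0.675140 = 217.48 W/m².
Ratio Q̄_A / Q̄_B = 358.26 / 217.48 = 1.647.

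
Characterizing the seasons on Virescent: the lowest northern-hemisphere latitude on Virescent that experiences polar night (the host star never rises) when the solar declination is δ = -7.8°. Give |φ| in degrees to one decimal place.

|φ| = 82.2°

Polar night requires cos H₀ = −tan φ tan δ ≥ 1, i.e. tan φ tan δ ≤ −1.
The boundary is |tan φ| · |tan δ| = 1, so |φ| = 90° − |δ| = 90° − 7.8° = 82.2° in the northern hemisphere.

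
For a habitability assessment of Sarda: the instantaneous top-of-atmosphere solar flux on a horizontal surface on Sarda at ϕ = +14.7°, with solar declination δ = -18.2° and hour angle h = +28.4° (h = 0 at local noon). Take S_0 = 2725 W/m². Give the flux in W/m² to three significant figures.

cos θ_z = sin ϕ sin δ + cos ϕ cos δ cos h = -0.079257 + 0.808289 = 0.729032.
Flux = S_0 · cos θ_z = 2725 × 0.729032 = 1987 W/m².

1.99e+03 W/m²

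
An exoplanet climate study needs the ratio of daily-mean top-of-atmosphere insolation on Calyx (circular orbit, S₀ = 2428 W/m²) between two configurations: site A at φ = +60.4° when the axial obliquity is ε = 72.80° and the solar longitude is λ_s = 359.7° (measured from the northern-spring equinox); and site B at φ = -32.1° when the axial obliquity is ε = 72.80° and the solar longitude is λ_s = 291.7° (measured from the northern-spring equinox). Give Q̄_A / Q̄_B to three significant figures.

— Configuration A (φ=+60.4°):
Solar declination: sin δ = sin ε · sin λ_s = sin 72.80° × sin 359.7° = -0.00500, so δ = -0.287°.
cos H₀ = −tan(+60.4°) tan(-0.287°) = 0.0088, H₀ = 1.5620 rad.
Bracket: H₀ sin φ sin δ + cos φ cos δ sin H₀ = 1.5620×0.86949×-0.00500 + 0.49394×0.99999×0.99996 = -0.006791 + 0.493915 = 0.487124.
Q̄ = (S₀/π) × [bracket] = (2428/π) × 0.487124 = 376.48 W/m².
— Configuration B (φ=-32.1°):
Solar declination: sin δ = sin ε · sin λ_s = sin 72.80° × sin 291.7° = -0.88758, so δ = -62.571°.
cos H₀ = −tan(-32.1°) tan(-62.571°) = -1.2087 ≤ −1 ⇒ polar day, H₀ = π.
Bracket: H₀ sin φ sin δ + cos φ cos δ sin H₀ = 3.1416×-0.53140×-0.88758 + 0.84712×0.46065×0.00000 = 1.481767 + 0.000000 = 1.481767.
Q̄ = (S₀/π) × [bracket] = (2428/π) × 1.481767 = 1145.2 W/m².
Ratio Q̄_A / Q̄_B = 376.48 / 1145.2 = 0.3287.

Q̄_A / Q̄_B ≈ 0.329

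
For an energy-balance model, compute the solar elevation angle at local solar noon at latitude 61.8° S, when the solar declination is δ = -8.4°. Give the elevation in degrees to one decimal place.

36.6°

At local noon the hour angle is zero, so the zenith angle equals |ϕ − δ| = |-61.8° − (-8.400°)| = 53.400°.
Elevation = 90° − 53.400° = 36.6°.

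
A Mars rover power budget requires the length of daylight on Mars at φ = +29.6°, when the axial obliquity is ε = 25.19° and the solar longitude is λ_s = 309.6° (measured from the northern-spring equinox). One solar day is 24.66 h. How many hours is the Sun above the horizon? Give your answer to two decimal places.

Solar declination: sin δ = sin ε · sin λ_s = sin 25.19° × sin 309.6° = -0.32795, so δ = -19.144°.
cos H₀ = −tan φ · tan δ = −tan(+29.6°) × tan(-19.144°) = 0.1972, so H₀ = 1.3723 rad = 78.63°.
Daylight = 2H₀/(2π) × 24.66 h = (1.3723/π) × 24.66 = 10.77 h.

10.77 h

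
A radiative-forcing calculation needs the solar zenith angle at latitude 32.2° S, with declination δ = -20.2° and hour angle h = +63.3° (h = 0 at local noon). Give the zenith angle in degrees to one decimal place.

θ_z = 57.3°

cos θ_z = sin φ sin δ + cos φ cos δ cos h = 0.184001 + 0.356825 = 0.540826.
θ_z = arccos(0.540826) = 57.3°.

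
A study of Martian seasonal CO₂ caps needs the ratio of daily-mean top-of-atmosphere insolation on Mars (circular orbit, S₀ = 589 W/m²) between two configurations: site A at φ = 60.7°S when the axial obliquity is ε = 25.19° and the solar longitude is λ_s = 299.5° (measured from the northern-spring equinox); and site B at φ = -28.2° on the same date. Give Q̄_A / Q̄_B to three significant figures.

— Configuration A (φ=-60.7°):
Solar declination: sin δ = sin ε · sin λ_s = sin 25.19° × sin 299.5° = -0.37044, so δ = -21.743°.
cos H₀ = −tan(-60.7°) tan(-21.743°) = -0.7107, H₀ = 2.3613 rad.
Bracket: H₀ sin φ sin δ + cos φ cos δ sin H₀ = 2.3613×-0.87207×-0.37044 + 0.48938×0.92886×0.70351 = 0.762817 + 0.319791 = 1.082608.
Q̄ = (S₀/π) × [bracket] = (589/π) × 1.082608 = 202.97 W/m².
— Configuration B (φ=-28.2°):
cos H₀ = −tan(-28.2°) tan(-21.743°) = -0.2138, H₀ = 1.7863 rad.
Bracket: H₀ sin φ sin δ + cos φ cos δ sin H₀ = 1.7863×-0.47255×-0.37044 + 0.88130×0.92886×0.97687 = 0.312694 + 0.799670 = 1.112364.
Q̄ = (S₀/π) × [bracket] = (589/π) × 1.112364 = 208.55 W/m².
Ratio Q̄_A / Q̄_B = 202.97 / 208.55 = 0.9732.

Q̄_A / Q̄_B ≈ 0.973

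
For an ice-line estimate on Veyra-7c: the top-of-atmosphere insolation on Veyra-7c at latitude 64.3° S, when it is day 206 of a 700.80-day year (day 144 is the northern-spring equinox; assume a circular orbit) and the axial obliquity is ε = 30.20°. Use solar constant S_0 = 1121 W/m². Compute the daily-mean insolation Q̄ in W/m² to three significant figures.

Q̄ ≈ 40.3 W/m²

Solar longitude: L_s = 360° × (206 − 144)/700.80 = 31.849°.
sin δ = sin 30.20° × sin 31.849° = 0.26544, so δ = +15.393°.
cos h₀ = −tan(-64.3°) tan(+15.393°) = 0.5721, h₀ = 0.9618 rad.
Bracket: h₀ sin ϕ sin δ + cos ϕ cos δ sin h₀ = 0.9618×-0.90108×0.26544 + 0.43366×0.96413×0.82021 = -0.230046 + 0.342934 = 0.112888.
Q̄ = (S_0/π) × [bracket] = (1121/π) × 0.112888 = 40.28 W/m².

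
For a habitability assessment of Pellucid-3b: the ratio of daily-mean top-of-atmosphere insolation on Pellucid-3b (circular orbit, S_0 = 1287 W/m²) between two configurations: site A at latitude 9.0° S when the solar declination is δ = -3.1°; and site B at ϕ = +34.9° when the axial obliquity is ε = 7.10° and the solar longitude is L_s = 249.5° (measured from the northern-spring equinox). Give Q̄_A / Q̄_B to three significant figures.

— Configuration A (ϕ=-9.0°):
cos h₀ = −tan(-9.0°) tan(-3.100°) = -0.0086, h₀ = 1.5794 rad.
Bracket: h₀ sin ϕ sin δ + cos ϕ cos δ sin h₀ = 1.5794×-0.15643×-0.05408 + 0.98769×0.99854×0.99996 = 0.013361 + 0.986209 = 0.999570.
Q̄ = (S_0/π) × [bracket] = (1287/π) × 0.999570 = 409.49 W/m².
— Configuration B (ϕ=+34.9°):
Solar declination: sin δ = sin ε · sin L_s = sin 7.10° × sin 249.5° = -0.11577, so δ = -6.648°.
cos h₀ = −tan(+34.9°) tan(-6.648°) = 0.0813, h₀ = 1.4894 rad.
Bracket: h₀ sin ϕ sin δ + cos ϕ cos δ sin h₀ = 1.4894×0.57215×-0.11577 + 0.82015×0.99328×0.99669 = -0.098655 + 0.811942 = 0.713287.
Q̄ = (S_0/π) × [bracket] = (1287/π) × 0.713287 = 292.21 W/m².
Ratio Q̄_A / Q̄_B = 409.49 / 292.21 = 1.401.

Q̄_A / Q̄_B ≈ 1.40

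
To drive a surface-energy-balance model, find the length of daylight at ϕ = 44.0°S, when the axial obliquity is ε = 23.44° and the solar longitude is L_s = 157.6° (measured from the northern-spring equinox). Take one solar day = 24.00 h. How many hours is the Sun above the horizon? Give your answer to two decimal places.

Solar declination: sin δ = sin ε · sin L_s = sin 23.44° × sin 157.6° = 0.15159, so δ = +8.719°.
cos h₀ = −tan ϕ · tan δ = −tan(-44.0°) × tan(+8.719°) = 0.1481, so h₀ = 1.4222 rad = 81.48°.
Daylight = 2h₀/(2π) × 24.00 h = (1.4222/π) × 24.00 = 10.86 h.

10.86 h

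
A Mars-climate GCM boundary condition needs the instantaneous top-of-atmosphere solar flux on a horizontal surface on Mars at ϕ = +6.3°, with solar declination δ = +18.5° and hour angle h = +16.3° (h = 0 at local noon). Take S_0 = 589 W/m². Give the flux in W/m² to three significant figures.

cos θ_z = sin ϕ sin δ + cos ϕ cos δ cos h = 0.034819 + 0.904709 = 0.939528.
Flux = S_0 · cos θ_z = 589 × 0.939528 = 553.4 W/m².

553 W/m²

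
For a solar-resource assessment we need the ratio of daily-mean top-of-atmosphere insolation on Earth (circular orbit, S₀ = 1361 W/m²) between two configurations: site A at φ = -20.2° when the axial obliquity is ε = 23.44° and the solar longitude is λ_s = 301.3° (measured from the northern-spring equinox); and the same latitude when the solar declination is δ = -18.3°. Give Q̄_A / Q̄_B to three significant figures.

Q̄_A / Q̄_B ≈ 1.01

— Configuration A (φ=-20.2°):
Solar declination: sin δ = sin ε · sin λ_s = sin 23.44° × sin 301.3° = -0.33989, so δ = -19.870°.
cos H₀ = −tan(-20.2°) tan(-19.870°) = -0.1330, H₀ = 1.7042 rad.
Bracket: H₀ sin φ sin δ + cos φ cos δ sin H₀ = 1.7042×-0.34530×-0.33989 + 0.93849×0.94046×0.99112 = 0.200012 + 0.874775 = 1.074787.
Q̄ = (S₀/π) × [bracket] = (1361/π) × 1.074787 = 465.62 W/m².
— Configuration B (φ=-20.2°):
cos H₀ = −tan(-20.2°) tan(-18.300°) = -0.1217, H₀ = 1.6928 rad.
Bracket: H₀ sin φ sin δ + cos φ cos δ sin H₀ = 1.6928×-0.34530×-0.31399 + 0.93849×0.94943×0.99257 = 0.183535 + 0.884410 = 1.067945.
Q̄ = (S₀/π) × [bracket] = (1361/π) × 1.067945 = 462.65 W/m².
Ratio Q̄_A / Q̄_B = 465.62 / 462.65 = 1.006.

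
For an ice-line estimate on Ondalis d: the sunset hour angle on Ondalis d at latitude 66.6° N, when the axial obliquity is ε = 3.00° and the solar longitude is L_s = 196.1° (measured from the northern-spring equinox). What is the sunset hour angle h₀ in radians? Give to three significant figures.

Solar declination: sin δ = sin ε · sin L_s = sin 3.00° × sin 196.1° = -0.01451, so δ = -0.832°.
cos h₀ = −tan ϕ · tan δ = −tan(+66.6°) × tan(-0.832°) = 0.0335, so h₀ = 1.5372 rad = 88.08°.

h₀ = 1.54 rad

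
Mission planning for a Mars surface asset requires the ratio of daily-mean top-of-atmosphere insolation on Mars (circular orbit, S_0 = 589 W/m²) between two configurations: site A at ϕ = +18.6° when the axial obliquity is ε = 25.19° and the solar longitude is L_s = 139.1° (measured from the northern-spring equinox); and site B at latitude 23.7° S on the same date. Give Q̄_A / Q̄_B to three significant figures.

Q̄_A / Q̄_B ≈ 1.48

— Configuration A (ϕ=+18.6°):
Solar declination: sin δ = sin ε · sin L_s = sin 25.19° × sin 139.1° = 0.27867, so δ = +16.181°.
cos h₀ = −tan(+18.6°) tan(+16.181°) = -0.0977, h₀ = 1.6686 rad.
Bracket: h₀ sin ϕ sin δ + cos ϕ cos δ sin h₀ = 1.6686×0.31896×0.27867 + 0.94777×0.96039×0.99522 = 0.148313 + 0.905878 = 1.054191.
Q̄ = (S_0/π) × [bracket] = (589/π) × 1.054191 = 197.64 W/m².
— Configuration B (ϕ=-23.7°):
cos h₀ = −tan(-23.7°) tan(+16.181°) = 0.1274, h₀ = 1.4431 rad.
Bracket: h₀ sin ϕ sin δ + cos ϕ cos δ sin h₀ = 1.4431×-0.40195×0.27867 + 0.91566×0.96039×0.99185 = -0.161644 + 0.872224 = 0.710580.
Q̄ = (S_0/π) × [bracket] = (589/π) × 0.710580 = 133.22 W/m².
Ratio Q̄_A / Q̄_B = 197.64 / 133.22 = 1.484.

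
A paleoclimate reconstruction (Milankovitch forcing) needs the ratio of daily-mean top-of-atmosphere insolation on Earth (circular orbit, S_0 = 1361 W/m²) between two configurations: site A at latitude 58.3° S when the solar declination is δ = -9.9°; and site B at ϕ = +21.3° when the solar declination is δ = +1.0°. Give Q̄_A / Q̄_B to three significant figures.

Q̄_A / Q̄_B ≈ 0.816

— Configuration A (ϕ=-58.3°):
cos h₀ = −tan(-58.3°) tan(-9.900°) = -0.2826, h₀ = 1.8573 rad.
Bracket: h₀ sin ϕ sin δ + cos ϕ cos δ sin h₀ = 1.8573×-0.85081×-0.17193 + 0.52547×0.98511×0.95924 = 0.271685 + 0.496547 = 0.768232.
Q̄ = (S_0/π) × [bracket] = (1361/π) × 0.768232 = 332.81 W/m².
— Configuration B (ϕ=+21.3°):
cos h₀ = −tan(+21.3°) tan(+1.000°) = -0.0068, h₀ = 1.5776 rad.
Bracket: h₀ sin ϕ sin δ + cos ϕ cos δ sin h₀ = 1.5776×0.36325×0.01745 + 0.93169×0.99985×0.99998 = 0.010000 + 0.931532 = 0.941532.
Q̄ = (S_0/π) × [bracket] = (1361/π) × 0.941532 = 407.89 W/m².
Ratio Q̄_A / Q̄_B = 332.81 / 407.89 = 0.8159.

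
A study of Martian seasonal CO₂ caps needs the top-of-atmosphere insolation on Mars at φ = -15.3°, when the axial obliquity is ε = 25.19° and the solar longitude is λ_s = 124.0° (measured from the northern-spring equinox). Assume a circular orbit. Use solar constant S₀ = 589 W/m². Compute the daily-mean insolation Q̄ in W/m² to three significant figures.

Q̄ ≈ 143 W/m²

Solar declination: sin δ = sin ε · sin λ_s = sin 25.19° × sin 124.0° = 0.35286, so δ = +20.662°.
cos H₀ = −tan(-15.3°) tan(+20.662°) = 0.1032, H₀ = 1.4674 rad.
Bracket: H₀ sin φ sin δ + cos φ cos δ sin H₀ = 1.4674×-0.26387×0.35286 + 0.96456×0.93568×0.99466 = -0.136628 + 0.897700 = 0.761072.
Q̄ = (S₀/π) × [bracket] = (589/π) × 0.761072 = 142.7 W/m².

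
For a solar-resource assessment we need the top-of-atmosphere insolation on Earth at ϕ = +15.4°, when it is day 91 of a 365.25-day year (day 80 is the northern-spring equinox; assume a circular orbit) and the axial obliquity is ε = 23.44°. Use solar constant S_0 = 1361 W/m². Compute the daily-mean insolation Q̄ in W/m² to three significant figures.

Solar longitude: L_s = 360° × (91 − 80)/365.25 = 10.842°.
sin δ = sin 23.44° × sin 10.842° = 0.07482, so δ = +4.291°.
cos h₀ = −tan(+15.4°) tan(+4.291°) = -0.0207, h₀ = 1.5915 rad.
Bracket: h₀ sin ϕ sin δ + cos ϕ cos δ sin h₀ = 1.5915×0.26556×0.07482 + 0.96410×0.99720×0.99979 = 0.031622 + 0.961199 = 0.992821.
Q̄ = (S_0/π) × [bracket] = (1361/π) × 0.992821 = 430.1 W/m².

Q̄ ≈ 430 W/m²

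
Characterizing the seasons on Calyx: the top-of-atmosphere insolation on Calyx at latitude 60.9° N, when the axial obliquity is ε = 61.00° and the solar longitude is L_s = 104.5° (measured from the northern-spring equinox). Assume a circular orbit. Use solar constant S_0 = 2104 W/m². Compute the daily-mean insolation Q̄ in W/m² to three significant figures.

Q̄ ≈ 1.56e+03 W/m²

Solar declination: sin δ = sin ε · sin L_s = sin 61.00° × sin 104.5° = 0.84676, so δ = +57.861°.
cos h₀ = −tan(+60.9°) tan(+57.861°) = -2.8598 ≤ −1 ⇒ polar day, h₀ = π.
Bracket: h₀ sin ϕ sin δ + cos ϕ cos δ sin h₀ = 3.1416×0.87377×0.84676 + 0.48634×0.53197×0.00000 = 2.324387 + 0.000000 = 2.324387.
Q̄ = (S_0/π) × [bracket] = (2104/π) × 2.324387 = 1557 W/m².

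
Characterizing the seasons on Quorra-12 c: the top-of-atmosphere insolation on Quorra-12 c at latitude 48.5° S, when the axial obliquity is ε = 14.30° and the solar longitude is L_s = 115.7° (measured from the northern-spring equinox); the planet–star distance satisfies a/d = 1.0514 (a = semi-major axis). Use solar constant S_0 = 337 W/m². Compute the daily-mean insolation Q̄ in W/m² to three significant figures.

Q̄ ≈ 48.1 W/m²

Solar declination: sin δ = sin ε · sin L_s = sin 14.30° × sin 115.7° = 0.22257, so δ = +12.860°.
cos h₀ = −tan(-48.5°) tan(+12.860°) = 0.2580, h₀ = 1.3098 rad.
Bracket: h₀ sin ϕ sin δ + cos ϕ cos δ sin h₀ = 1.3098×-0.74896×0.22257 + 0.66262×0.97492×0.96614 = -0.218338 + 0.624128 = 0.405790.
Inverse-square distance factor (a/d)² = 1.0514² = 1.105442.
Q̄ = (S_0/π) × 1.105442 × [bracket] = (337/π) × 1.105442 × 0.405790 = 48.12 W/m².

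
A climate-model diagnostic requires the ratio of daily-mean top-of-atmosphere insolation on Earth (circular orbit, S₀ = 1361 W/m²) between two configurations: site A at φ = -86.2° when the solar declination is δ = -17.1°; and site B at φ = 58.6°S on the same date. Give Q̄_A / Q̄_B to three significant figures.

— Configuration A (φ=-86.2°):
cos H₀ = −tan(-86.2°) tan(-17.100°) = -4.6317 ≤ −1 ⇒ polar day, H₀ = π.
Bracket: H₀ sin φ sin δ + cos φ cos δ sin H₀ = 3.1416×-0.99780×-0.29404 + 0.06627×0.95579×0.00000 = 0.921724 + 0.000000 = 0.921724.
Q̄ = (S₀/π) × [bracket] = (1361/π) × 0.921724 = 399.31 W/m².
— Configuration B (φ=-58.6°):
cos H₀ = −tan(-58.6°) tan(-17.100°) = -0.5040, H₀ = 2.0990 rad.
Bracket: H₀ sin φ sin δ + cos φ cos δ sin H₀ = 2.0990×-0.85355×-0.29404 + 0.52101×0.95579×0.86371 = 0.526802 + 0.430107 = 0.956909.
Q̄ = (S₀/π) × [bracket] = (1361/π) × 0.956909 = 414.55 W/m².
Ratio Q̄_A / Q̄_B = 399.31 / 414.55 = 0.9632.

Q̄_A / Q̄_B ≈ 0.963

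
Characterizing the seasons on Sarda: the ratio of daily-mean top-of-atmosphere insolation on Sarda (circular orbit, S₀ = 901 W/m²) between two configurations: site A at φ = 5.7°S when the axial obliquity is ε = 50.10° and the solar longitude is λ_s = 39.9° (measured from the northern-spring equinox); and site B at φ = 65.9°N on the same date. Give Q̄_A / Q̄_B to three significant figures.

— Configuration A (φ=-5.7°):
Solar declination: sin δ = sin ε · sin λ_s = sin 50.10° × sin 39.9° = 0.49210, so δ = +29.479°.
cos H₀ = −tan(-5.7°) tan(+29.479°) = 0.0564, H₀ = 1.5143 rad.
Bracket: H₀ sin φ sin δ + cos φ cos δ sin H₀ = 1.5143×-0.09932×0.49210 + 0.99506×0.87054×0.99841 = -0.074012 + 0.864862 = 0.790850.
Q̄ = (S₀/π) × [bracket] = (901/π) × 0.790850 = 226.81 W/m².
— Configuration B (φ=+65.9°):
cos H₀ = −tan(+65.9°) tan(+29.479°) = -1.2637 ≤ −1 ⇒ polar day, H₀ = π.
Bracket: H₀ sin φ sin δ + cos φ cos δ sin H₀ = 3.1416×0.91283×0.49210 + 0.40833×0.87054×0.00000 = 1.411218 + 0.000000 = 1.411218.
Q̄ = (S₀/π) × [bracket] = (901/π) × 1.411218 = 404.73 W/m².
Ratio Q̄_A / Q̄_B = 226.81 / 404.73 = 0.5604.

Q̄_A / Q̄_B ≈ 0.560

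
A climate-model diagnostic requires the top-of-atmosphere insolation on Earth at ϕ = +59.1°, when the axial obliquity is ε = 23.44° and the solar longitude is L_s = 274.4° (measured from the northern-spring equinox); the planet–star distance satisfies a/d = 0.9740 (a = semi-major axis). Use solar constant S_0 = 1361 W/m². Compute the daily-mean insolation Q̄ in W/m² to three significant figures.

Solar declination: sin δ = sin ε · sin L_s = sin 23.44° × sin 274.4° = -0.39662, so δ = -23.367°.
cos h₀ = −tan(+59.1°) tan(-23.367°) = 0.7219, h₀ = 0.7642 rad.
Bracket: h₀ sin ϕ sin δ + cos ϕ cos δ sin h₀ = 0.7642×0.85806×-0.39662 + 0.51354×0.91798×0.69199 = -0.260075 + 0.326218 = 0.066143.
Inverse-square distance factor (a/d)² = 0.9740² = 0.948676.
Q̄ = (S_0/π) × 0.948676 × [bracket] = (1361/π) × 0.948676 × 0.066143 = 27.18 W/m².

Q̄ ≈ 27.2 W/m²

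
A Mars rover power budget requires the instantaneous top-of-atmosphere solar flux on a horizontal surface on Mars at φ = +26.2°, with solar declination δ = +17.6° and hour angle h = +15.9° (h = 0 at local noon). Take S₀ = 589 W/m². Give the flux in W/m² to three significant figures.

563 W/m²

cos θ_z = sin φ sin δ + cos φ cos δ cos h = 0.133498 + 0.822537 = 0.956035.
Flux = S₀ · cos θ_z = 589 × 0.956035 = 563.1 W/m².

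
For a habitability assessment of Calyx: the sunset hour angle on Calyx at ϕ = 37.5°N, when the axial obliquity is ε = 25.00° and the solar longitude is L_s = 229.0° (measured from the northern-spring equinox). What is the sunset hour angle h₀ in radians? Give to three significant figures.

Solar declination: sin δ = sin ε · sin L_s = sin 25.00° × sin 229.0° = -0.31895, so δ = -18.600°.
cos h₀ = −tan ϕ · tan δ = −tan(+37.5°) × tan(-18.600°) = 0.2582, so h₀ = 1.3096 rad = 75.03°.

h₀ = 1.31 rad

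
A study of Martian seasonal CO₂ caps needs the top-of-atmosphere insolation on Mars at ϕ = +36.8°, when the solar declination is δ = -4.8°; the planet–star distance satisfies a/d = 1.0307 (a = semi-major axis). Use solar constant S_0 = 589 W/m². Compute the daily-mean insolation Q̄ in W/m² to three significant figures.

Q̄ ≈ 144 W/m²

cos h₀ = −tan(+36.8°) tan(-4.800°) = 0.0628, h₀ = 1.5079 rad.
Bracket: h₀ sin ϕ sin δ + cos ϕ cos δ sin h₀ = 1.5079×0.59902×-0.08368 + 0.80073×0.99649×0.99802 = -0.075585 + 0.796340 = 0.720755.
Inverse-square distance factor (a/d)² = 1.0307² = 1.062342.
Q̄ = (S_0/π) × 1.062342 × [bracket] = (589/π) × 1.062342 × 0.720755 = 143.6 W/m².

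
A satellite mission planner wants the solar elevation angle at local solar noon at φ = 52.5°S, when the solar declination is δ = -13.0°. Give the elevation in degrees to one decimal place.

50.5°

At local noon the hour angle is zero, so the zenith angle equals |φ − δ| = |-52.5° − (-13.000°)| = 39.500°.
Elevation = 90° − 39.500° = 50.5°.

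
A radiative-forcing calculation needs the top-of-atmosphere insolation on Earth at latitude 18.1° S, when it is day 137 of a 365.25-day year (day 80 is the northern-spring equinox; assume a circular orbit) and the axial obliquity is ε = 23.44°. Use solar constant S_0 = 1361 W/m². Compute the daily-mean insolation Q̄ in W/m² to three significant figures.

Solar longitude: L_s = 360° × (137 − 80)/365.25 = 56.181°.
sin δ = sin 23.44° × sin 56.181° = 0.33048, so δ = +19.298°.
cos h₀ = −tan(-18.1°) tan(+19.298°) = 0.1144, h₀ = 1.4561 rad.
Bracket: h₀ sin ϕ sin δ + cos ϕ cos δ sin h₀ = 1.4561×-0.31068×0.33048 + 0.95052×0.94381×0.99343 = -0.149503 + 0.891216 = 0.741713.
Q̄ = (S_0/π) × [bracket] = (1361/π) × 0.741713 = 321.3 W/m².

Q̄ ≈ 321 W/m²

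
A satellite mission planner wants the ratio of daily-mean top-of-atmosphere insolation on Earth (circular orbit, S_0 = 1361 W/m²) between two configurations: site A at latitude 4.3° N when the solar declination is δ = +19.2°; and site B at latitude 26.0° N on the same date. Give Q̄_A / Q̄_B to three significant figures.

Q̄_A / Q̄_B ≈ 0.902

— Configuration A (ϕ=+4.3°):
cos h₀ = −tan(+4.3°) tan(+19.200°) = -0.0262, h₀ = 1.5970 rad.
Bracket: h₀ sin ϕ sin δ + cos ϕ cos δ sin h₀ = 1.5970×0.07498×0.32887 + 0.99719×0.94438×0.99966 = 0.039380 + 0.941406 = 0.980786.
Q̄ = (S_0/π) × [bracket] = (1361/π) × 0.980786 = 424.90 W/m².
— Configuration B (ϕ=+26.0°):
cos h₀ = −tan(+26.0°) tan(+19.200°) = -0.1698, h₀ = 1.7415 rad.
Bracket: h₀ sin ϕ sin δ + cos ϕ cos δ sin h₀ = 1.7415×0.43837×0.32887 + 0.89879×0.94438×0.98547 = 0.251066 + 0.836466 = 1.087532.
Q̄ = (S_0/π) × [bracket] = (1361/π) × 1.087532 = 471.14 W/m².
Ratio Q̄_A / Q̄_B = 424.90 / 471.14 = 0.9019.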